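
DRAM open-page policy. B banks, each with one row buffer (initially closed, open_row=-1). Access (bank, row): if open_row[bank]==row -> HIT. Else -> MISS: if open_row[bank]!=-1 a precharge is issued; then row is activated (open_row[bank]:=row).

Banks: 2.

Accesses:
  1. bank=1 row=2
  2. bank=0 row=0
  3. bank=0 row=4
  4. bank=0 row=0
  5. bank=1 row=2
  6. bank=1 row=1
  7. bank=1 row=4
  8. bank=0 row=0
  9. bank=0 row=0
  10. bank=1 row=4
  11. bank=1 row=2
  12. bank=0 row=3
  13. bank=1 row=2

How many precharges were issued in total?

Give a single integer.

Answer: 6

Derivation:
Acc 1: bank1 row2 -> MISS (open row2); precharges=0
Acc 2: bank0 row0 -> MISS (open row0); precharges=0
Acc 3: bank0 row4 -> MISS (open row4); precharges=1
Acc 4: bank0 row0 -> MISS (open row0); precharges=2
Acc 5: bank1 row2 -> HIT
Acc 6: bank1 row1 -> MISS (open row1); precharges=3
Acc 7: bank1 row4 -> MISS (open row4); precharges=4
Acc 8: bank0 row0 -> HIT
Acc 9: bank0 row0 -> HIT
Acc 10: bank1 row4 -> HIT
Acc 11: bank1 row2 -> MISS (open row2); precharges=5
Acc 12: bank0 row3 -> MISS (open row3); precharges=6
Acc 13: bank1 row2 -> HIT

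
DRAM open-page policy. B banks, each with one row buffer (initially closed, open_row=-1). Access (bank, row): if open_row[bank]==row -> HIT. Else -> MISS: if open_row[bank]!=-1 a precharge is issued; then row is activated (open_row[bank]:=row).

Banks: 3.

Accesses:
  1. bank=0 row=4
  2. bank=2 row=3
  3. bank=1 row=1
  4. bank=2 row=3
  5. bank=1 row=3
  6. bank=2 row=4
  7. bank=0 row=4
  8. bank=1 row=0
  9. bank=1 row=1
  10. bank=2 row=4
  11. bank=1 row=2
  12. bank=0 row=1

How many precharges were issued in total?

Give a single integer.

Acc 1: bank0 row4 -> MISS (open row4); precharges=0
Acc 2: bank2 row3 -> MISS (open row3); precharges=0
Acc 3: bank1 row1 -> MISS (open row1); precharges=0
Acc 4: bank2 row3 -> HIT
Acc 5: bank1 row3 -> MISS (open row3); precharges=1
Acc 6: bank2 row4 -> MISS (open row4); precharges=2
Acc 7: bank0 row4 -> HIT
Acc 8: bank1 row0 -> MISS (open row0); precharges=3
Acc 9: bank1 row1 -> MISS (open row1); precharges=4
Acc 10: bank2 row4 -> HIT
Acc 11: bank1 row2 -> MISS (open row2); precharges=5
Acc 12: bank0 row1 -> MISS (open row1); precharges=6

Answer: 6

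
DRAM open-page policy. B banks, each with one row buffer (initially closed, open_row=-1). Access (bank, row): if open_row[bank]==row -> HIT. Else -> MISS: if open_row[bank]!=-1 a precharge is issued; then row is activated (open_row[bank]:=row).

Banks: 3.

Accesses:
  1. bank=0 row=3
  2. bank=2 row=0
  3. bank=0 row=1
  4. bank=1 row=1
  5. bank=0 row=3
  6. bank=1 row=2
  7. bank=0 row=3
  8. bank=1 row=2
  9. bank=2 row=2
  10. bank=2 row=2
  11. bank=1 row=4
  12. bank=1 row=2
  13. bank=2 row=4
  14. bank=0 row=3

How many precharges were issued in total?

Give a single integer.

Acc 1: bank0 row3 -> MISS (open row3); precharges=0
Acc 2: bank2 row0 -> MISS (open row0); precharges=0
Acc 3: bank0 row1 -> MISS (open row1); precharges=1
Acc 4: bank1 row1 -> MISS (open row1); precharges=1
Acc 5: bank0 row3 -> MISS (open row3); precharges=2
Acc 6: bank1 row2 -> MISS (open row2); precharges=3
Acc 7: bank0 row3 -> HIT
Acc 8: bank1 row2 -> HIT
Acc 9: bank2 row2 -> MISS (open row2); precharges=4
Acc 10: bank2 row2 -> HIT
Acc 11: bank1 row4 -> MISS (open row4); precharges=5
Acc 12: bank1 row2 -> MISS (open row2); precharges=6
Acc 13: bank2 row4 -> MISS (open row4); precharges=7
Acc 14: bank0 row3 -> HIT

Answer: 7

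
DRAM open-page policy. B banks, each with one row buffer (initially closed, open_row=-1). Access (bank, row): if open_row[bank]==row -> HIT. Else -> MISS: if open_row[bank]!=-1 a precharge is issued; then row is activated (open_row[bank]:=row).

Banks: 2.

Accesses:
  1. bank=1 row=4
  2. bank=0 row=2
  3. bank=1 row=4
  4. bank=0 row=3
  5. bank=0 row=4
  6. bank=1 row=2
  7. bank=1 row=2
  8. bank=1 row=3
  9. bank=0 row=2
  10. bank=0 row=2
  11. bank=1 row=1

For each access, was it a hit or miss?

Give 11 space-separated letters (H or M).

Answer: M M H M M M H M M H M

Derivation:
Acc 1: bank1 row4 -> MISS (open row4); precharges=0
Acc 2: bank0 row2 -> MISS (open row2); precharges=0
Acc 3: bank1 row4 -> HIT
Acc 4: bank0 row3 -> MISS (open row3); precharges=1
Acc 5: bank0 row4 -> MISS (open row4); precharges=2
Acc 6: bank1 row2 -> MISS (open row2); precharges=3
Acc 7: bank1 row2 -> HIT
Acc 8: bank1 row3 -> MISS (open row3); precharges=4
Acc 9: bank0 row2 -> MISS (open row2); precharges=5
Acc 10: bank0 row2 -> HIT
Acc 11: bank1 row1 -> MISS (open row1); precharges=6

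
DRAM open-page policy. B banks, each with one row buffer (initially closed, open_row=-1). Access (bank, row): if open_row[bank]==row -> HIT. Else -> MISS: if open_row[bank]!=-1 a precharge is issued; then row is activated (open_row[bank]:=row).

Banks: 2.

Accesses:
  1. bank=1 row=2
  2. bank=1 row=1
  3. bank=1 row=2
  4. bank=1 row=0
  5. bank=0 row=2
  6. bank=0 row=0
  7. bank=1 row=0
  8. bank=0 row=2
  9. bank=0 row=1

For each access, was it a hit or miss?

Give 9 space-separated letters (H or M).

Answer: M M M M M M H M M

Derivation:
Acc 1: bank1 row2 -> MISS (open row2); precharges=0
Acc 2: bank1 row1 -> MISS (open row1); precharges=1
Acc 3: bank1 row2 -> MISS (open row2); precharges=2
Acc 4: bank1 row0 -> MISS (open row0); precharges=3
Acc 5: bank0 row2 -> MISS (open row2); precharges=3
Acc 6: bank0 row0 -> MISS (open row0); precharges=4
Acc 7: bank1 row0 -> HIT
Acc 8: bank0 row2 -> MISS (open row2); precharges=5
Acc 9: bank0 row1 -> MISS (open row1); precharges=6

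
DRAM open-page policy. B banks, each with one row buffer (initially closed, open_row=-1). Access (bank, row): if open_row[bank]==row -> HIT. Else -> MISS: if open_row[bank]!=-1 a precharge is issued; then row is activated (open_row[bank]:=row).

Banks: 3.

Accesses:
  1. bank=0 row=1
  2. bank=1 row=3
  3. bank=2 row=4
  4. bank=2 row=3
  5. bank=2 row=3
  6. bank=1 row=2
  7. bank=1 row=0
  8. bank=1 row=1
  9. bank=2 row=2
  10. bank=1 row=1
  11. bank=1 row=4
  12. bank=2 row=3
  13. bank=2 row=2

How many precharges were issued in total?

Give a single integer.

Acc 1: bank0 row1 -> MISS (open row1); precharges=0
Acc 2: bank1 row3 -> MISS (open row3); precharges=0
Acc 3: bank2 row4 -> MISS (open row4); precharges=0
Acc 4: bank2 row3 -> MISS (open row3); precharges=1
Acc 5: bank2 row3 -> HIT
Acc 6: bank1 row2 -> MISS (open row2); precharges=2
Acc 7: bank1 row0 -> MISS (open row0); precharges=3
Acc 8: bank1 row1 -> MISS (open row1); precharges=4
Acc 9: bank2 row2 -> MISS (open row2); precharges=5
Acc 10: bank1 row1 -> HIT
Acc 11: bank1 row4 -> MISS (open row4); precharges=6
Acc 12: bank2 row3 -> MISS (open row3); precharges=7
Acc 13: bank2 row2 -> MISS (open row2); precharges=8

Answer: 8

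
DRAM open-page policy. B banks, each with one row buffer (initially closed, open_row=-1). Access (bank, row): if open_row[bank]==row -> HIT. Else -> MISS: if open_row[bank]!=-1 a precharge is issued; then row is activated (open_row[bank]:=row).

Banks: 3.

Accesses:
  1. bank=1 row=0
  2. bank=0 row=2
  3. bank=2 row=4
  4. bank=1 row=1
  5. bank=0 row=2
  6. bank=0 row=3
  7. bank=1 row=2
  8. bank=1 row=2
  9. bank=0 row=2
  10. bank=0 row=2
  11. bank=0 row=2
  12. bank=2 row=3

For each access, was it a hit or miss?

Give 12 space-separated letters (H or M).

Answer: M M M M H M M H M H H M

Derivation:
Acc 1: bank1 row0 -> MISS (open row0); precharges=0
Acc 2: bank0 row2 -> MISS (open row2); precharges=0
Acc 3: bank2 row4 -> MISS (open row4); precharges=0
Acc 4: bank1 row1 -> MISS (open row1); precharges=1
Acc 5: bank0 row2 -> HIT
Acc 6: bank0 row3 -> MISS (open row3); precharges=2
Acc 7: bank1 row2 -> MISS (open row2); precharges=3
Acc 8: bank1 row2 -> HIT
Acc 9: bank0 row2 -> MISS (open row2); precharges=4
Acc 10: bank0 row2 -> HIT
Acc 11: bank0 row2 -> HIT
Acc 12: bank2 row3 -> MISS (open row3); precharges=5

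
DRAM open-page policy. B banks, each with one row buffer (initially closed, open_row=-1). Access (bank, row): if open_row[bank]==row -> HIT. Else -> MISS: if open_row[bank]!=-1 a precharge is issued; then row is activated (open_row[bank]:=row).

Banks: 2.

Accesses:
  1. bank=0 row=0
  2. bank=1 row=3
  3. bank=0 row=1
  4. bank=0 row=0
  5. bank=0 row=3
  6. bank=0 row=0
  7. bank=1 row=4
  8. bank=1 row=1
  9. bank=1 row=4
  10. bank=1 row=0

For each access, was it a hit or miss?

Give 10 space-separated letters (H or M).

Acc 1: bank0 row0 -> MISS (open row0); precharges=0
Acc 2: bank1 row3 -> MISS (open row3); precharges=0
Acc 3: bank0 row1 -> MISS (open row1); precharges=1
Acc 4: bank0 row0 -> MISS (open row0); precharges=2
Acc 5: bank0 row3 -> MISS (open row3); precharges=3
Acc 6: bank0 row0 -> MISS (open row0); precharges=4
Acc 7: bank1 row4 -> MISS (open row4); precharges=5
Acc 8: bank1 row1 -> MISS (open row1); precharges=6
Acc 9: bank1 row4 -> MISS (open row4); precharges=7
Acc 10: bank1 row0 -> MISS (open row0); precharges=8

Answer: M M M M M M M M M M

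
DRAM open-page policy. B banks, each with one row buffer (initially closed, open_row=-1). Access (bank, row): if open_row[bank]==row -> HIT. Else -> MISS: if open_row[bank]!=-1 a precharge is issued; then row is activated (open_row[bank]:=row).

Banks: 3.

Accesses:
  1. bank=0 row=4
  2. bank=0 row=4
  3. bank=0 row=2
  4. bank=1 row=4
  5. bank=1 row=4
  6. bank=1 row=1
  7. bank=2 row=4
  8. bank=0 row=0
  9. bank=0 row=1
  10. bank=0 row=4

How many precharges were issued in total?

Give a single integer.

Answer: 5

Derivation:
Acc 1: bank0 row4 -> MISS (open row4); precharges=0
Acc 2: bank0 row4 -> HIT
Acc 3: bank0 row2 -> MISS (open row2); precharges=1
Acc 4: bank1 row4 -> MISS (open row4); precharges=1
Acc 5: bank1 row4 -> HIT
Acc 6: bank1 row1 -> MISS (open row1); precharges=2
Acc 7: bank2 row4 -> MISS (open row4); precharges=2
Acc 8: bank0 row0 -> MISS (open row0); precharges=3
Acc 9: bank0 row1 -> MISS (open row1); precharges=4
Acc 10: bank0 row4 -> MISS (open row4); precharges=5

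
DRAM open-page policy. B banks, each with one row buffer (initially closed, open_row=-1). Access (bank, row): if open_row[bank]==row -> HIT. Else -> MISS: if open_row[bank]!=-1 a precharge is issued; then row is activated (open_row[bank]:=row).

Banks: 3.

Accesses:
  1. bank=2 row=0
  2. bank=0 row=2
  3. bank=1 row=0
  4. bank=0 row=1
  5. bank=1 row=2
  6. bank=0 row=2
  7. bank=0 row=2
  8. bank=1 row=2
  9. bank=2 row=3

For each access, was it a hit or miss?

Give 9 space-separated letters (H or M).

Acc 1: bank2 row0 -> MISS (open row0); precharges=0
Acc 2: bank0 row2 -> MISS (open row2); precharges=0
Acc 3: bank1 row0 -> MISS (open row0); precharges=0
Acc 4: bank0 row1 -> MISS (open row1); precharges=1
Acc 5: bank1 row2 -> MISS (open row2); precharges=2
Acc 6: bank0 row2 -> MISS (open row2); precharges=3
Acc 7: bank0 row2 -> HIT
Acc 8: bank1 row2 -> HIT
Acc 9: bank2 row3 -> MISS (open row3); precharges=4

Answer: M M M M M M H H M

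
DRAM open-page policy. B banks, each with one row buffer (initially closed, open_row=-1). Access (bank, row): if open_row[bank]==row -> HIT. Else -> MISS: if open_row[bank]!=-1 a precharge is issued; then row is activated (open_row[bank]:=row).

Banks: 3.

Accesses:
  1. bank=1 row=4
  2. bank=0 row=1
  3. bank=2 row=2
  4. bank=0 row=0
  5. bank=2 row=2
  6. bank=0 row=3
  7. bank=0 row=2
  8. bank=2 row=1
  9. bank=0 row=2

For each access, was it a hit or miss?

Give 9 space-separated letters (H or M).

Answer: M M M M H M M M H

Derivation:
Acc 1: bank1 row4 -> MISS (open row4); precharges=0
Acc 2: bank0 row1 -> MISS (open row1); precharges=0
Acc 3: bank2 row2 -> MISS (open row2); precharges=0
Acc 4: bank0 row0 -> MISS (open row0); precharges=1
Acc 5: bank2 row2 -> HIT
Acc 6: bank0 row3 -> MISS (open row3); precharges=2
Acc 7: bank0 row2 -> MISS (open row2); precharges=3
Acc 8: bank2 row1 -> MISS (open row1); precharges=4
Acc 9: bank0 row2 -> HIT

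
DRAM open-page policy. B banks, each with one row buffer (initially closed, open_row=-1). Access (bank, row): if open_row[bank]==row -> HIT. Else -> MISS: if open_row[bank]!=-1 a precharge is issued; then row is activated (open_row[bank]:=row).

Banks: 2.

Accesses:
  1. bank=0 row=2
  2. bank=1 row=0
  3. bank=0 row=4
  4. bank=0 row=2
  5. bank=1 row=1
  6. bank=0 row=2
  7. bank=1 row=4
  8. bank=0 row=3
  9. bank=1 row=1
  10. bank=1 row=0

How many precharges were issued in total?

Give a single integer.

Answer: 7

Derivation:
Acc 1: bank0 row2 -> MISS (open row2); precharges=0
Acc 2: bank1 row0 -> MISS (open row0); precharges=0
Acc 3: bank0 row4 -> MISS (open row4); precharges=1
Acc 4: bank0 row2 -> MISS (open row2); precharges=2
Acc 5: bank1 row1 -> MISS (open row1); precharges=3
Acc 6: bank0 row2 -> HIT
Acc 7: bank1 row4 -> MISS (open row4); precharges=4
Acc 8: bank0 row3 -> MISS (open row3); precharges=5
Acc 9: bank1 row1 -> MISS (open row1); precharges=6
Acc 10: bank1 row0 -> MISS (open row0); precharges=7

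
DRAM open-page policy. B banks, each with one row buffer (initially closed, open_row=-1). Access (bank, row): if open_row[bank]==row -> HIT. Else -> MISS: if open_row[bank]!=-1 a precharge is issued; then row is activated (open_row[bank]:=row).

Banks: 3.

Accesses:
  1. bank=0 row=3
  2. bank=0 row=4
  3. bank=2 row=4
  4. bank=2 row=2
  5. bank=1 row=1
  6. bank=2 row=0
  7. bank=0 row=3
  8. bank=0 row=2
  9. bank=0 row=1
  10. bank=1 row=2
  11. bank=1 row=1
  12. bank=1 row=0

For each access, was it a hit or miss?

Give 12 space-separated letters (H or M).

Acc 1: bank0 row3 -> MISS (open row3); precharges=0
Acc 2: bank0 row4 -> MISS (open row4); precharges=1
Acc 3: bank2 row4 -> MISS (open row4); precharges=1
Acc 4: bank2 row2 -> MISS (open row2); precharges=2
Acc 5: bank1 row1 -> MISS (open row1); precharges=2
Acc 6: bank2 row0 -> MISS (open row0); precharges=3
Acc 7: bank0 row3 -> MISS (open row3); precharges=4
Acc 8: bank0 row2 -> MISS (open row2); precharges=5
Acc 9: bank0 row1 -> MISS (open row1); precharges=6
Acc 10: bank1 row2 -> MISS (open row2); precharges=7
Acc 11: bank1 row1 -> MISS (open row1); precharges=8
Acc 12: bank1 row0 -> MISS (open row0); precharges=9

Answer: M M M M M M M M M M M M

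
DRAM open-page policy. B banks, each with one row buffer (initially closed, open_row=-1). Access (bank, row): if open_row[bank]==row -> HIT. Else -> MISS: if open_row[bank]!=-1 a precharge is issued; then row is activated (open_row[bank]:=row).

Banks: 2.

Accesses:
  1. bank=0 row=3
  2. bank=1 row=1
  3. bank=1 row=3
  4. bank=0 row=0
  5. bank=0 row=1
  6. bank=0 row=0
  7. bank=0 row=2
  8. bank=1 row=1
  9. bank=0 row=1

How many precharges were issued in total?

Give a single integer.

Acc 1: bank0 row3 -> MISS (open row3); precharges=0
Acc 2: bank1 row1 -> MISS (open row1); precharges=0
Acc 3: bank1 row3 -> MISS (open row3); precharges=1
Acc 4: bank0 row0 -> MISS (open row0); precharges=2
Acc 5: bank0 row1 -> MISS (open row1); precharges=3
Acc 6: bank0 row0 -> MISS (open row0); precharges=4
Acc 7: bank0 row2 -> MISS (open row2); precharges=5
Acc 8: bank1 row1 -> MISS (open row1); precharges=6
Acc 9: bank0 row1 -> MISS (open row1); precharges=7

Answer: 7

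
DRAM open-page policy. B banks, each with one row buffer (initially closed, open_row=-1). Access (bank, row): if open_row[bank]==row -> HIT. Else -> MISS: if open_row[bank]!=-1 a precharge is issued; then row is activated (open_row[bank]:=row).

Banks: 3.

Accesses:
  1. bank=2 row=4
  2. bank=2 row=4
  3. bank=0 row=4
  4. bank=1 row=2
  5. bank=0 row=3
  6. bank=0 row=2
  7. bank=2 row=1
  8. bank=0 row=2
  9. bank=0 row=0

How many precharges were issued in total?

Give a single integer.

Answer: 4

Derivation:
Acc 1: bank2 row4 -> MISS (open row4); precharges=0
Acc 2: bank2 row4 -> HIT
Acc 3: bank0 row4 -> MISS (open row4); precharges=0
Acc 4: bank1 row2 -> MISS (open row2); precharges=0
Acc 5: bank0 row3 -> MISS (open row3); precharges=1
Acc 6: bank0 row2 -> MISS (open row2); precharges=2
Acc 7: bank2 row1 -> MISS (open row1); precharges=3
Acc 8: bank0 row2 -> HIT
Acc 9: bank0 row0 -> MISS (open row0); precharges=4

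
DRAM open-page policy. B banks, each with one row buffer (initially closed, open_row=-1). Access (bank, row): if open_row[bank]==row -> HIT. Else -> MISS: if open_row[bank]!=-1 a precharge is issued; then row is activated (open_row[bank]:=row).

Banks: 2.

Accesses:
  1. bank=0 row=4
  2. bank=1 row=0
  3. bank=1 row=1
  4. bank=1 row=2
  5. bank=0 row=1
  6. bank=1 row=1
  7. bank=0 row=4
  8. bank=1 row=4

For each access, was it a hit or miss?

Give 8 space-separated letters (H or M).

Acc 1: bank0 row4 -> MISS (open row4); precharges=0
Acc 2: bank1 row0 -> MISS (open row0); precharges=0
Acc 3: bank1 row1 -> MISS (open row1); precharges=1
Acc 4: bank1 row2 -> MISS (open row2); precharges=2
Acc 5: bank0 row1 -> MISS (open row1); precharges=3
Acc 6: bank1 row1 -> MISS (open row1); precharges=4
Acc 7: bank0 row4 -> MISS (open row4); precharges=5
Acc 8: bank1 row4 -> MISS (open row4); precharges=6

Answer: M M M M M M M M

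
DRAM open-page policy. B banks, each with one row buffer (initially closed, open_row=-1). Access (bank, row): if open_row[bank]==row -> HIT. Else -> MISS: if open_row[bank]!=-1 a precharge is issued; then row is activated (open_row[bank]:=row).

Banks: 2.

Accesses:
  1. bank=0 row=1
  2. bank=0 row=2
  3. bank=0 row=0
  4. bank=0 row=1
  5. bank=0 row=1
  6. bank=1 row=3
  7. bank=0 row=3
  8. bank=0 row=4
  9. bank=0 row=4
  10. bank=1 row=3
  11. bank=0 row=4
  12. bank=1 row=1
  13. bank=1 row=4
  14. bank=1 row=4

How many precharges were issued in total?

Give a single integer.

Acc 1: bank0 row1 -> MISS (open row1); precharges=0
Acc 2: bank0 row2 -> MISS (open row2); precharges=1
Acc 3: bank0 row0 -> MISS (open row0); precharges=2
Acc 4: bank0 row1 -> MISS (open row1); precharges=3
Acc 5: bank0 row1 -> HIT
Acc 6: bank1 row3 -> MISS (open row3); precharges=3
Acc 7: bank0 row3 -> MISS (open row3); precharges=4
Acc 8: bank0 row4 -> MISS (open row4); precharges=5
Acc 9: bank0 row4 -> HIT
Acc 10: bank1 row3 -> HIT
Acc 11: bank0 row4 -> HIT
Acc 12: bank1 row1 -> MISS (open row1); precharges=6
Acc 13: bank1 row4 -> MISS (open row4); precharges=7
Acc 14: bank1 row4 -> HIT

Answer: 7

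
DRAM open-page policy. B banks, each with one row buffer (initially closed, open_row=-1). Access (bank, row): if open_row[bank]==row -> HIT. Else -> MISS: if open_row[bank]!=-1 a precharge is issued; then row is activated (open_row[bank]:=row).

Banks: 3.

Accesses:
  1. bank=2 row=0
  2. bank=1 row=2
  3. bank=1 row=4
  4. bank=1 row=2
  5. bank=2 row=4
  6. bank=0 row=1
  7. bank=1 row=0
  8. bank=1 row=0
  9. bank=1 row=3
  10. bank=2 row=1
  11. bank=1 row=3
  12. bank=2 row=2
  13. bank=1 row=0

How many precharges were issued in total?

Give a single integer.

Answer: 8

Derivation:
Acc 1: bank2 row0 -> MISS (open row0); precharges=0
Acc 2: bank1 row2 -> MISS (open row2); precharges=0
Acc 3: bank1 row4 -> MISS (open row4); precharges=1
Acc 4: bank1 row2 -> MISS (open row2); precharges=2
Acc 5: bank2 row4 -> MISS (open row4); precharges=3
Acc 6: bank0 row1 -> MISS (open row1); precharges=3
Acc 7: bank1 row0 -> MISS (open row0); precharges=4
Acc 8: bank1 row0 -> HIT
Acc 9: bank1 row3 -> MISS (open row3); precharges=5
Acc 10: bank2 row1 -> MISS (open row1); precharges=6
Acc 11: bank1 row3 -> HIT
Acc 12: bank2 row2 -> MISS (open row2); precharges=7
Acc 13: bank1 row0 -> MISS (open row0); precharges=8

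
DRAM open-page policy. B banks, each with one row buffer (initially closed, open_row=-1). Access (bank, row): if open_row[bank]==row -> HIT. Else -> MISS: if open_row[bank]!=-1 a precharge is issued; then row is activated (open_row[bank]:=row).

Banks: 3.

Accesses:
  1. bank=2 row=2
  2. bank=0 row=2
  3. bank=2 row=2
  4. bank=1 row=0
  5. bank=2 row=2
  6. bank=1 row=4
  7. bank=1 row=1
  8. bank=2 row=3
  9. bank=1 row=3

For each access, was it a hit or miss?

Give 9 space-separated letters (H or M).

Acc 1: bank2 row2 -> MISS (open row2); precharges=0
Acc 2: bank0 row2 -> MISS (open row2); precharges=0
Acc 3: bank2 row2 -> HIT
Acc 4: bank1 row0 -> MISS (open row0); precharges=0
Acc 5: bank2 row2 -> HIT
Acc 6: bank1 row4 -> MISS (open row4); precharges=1
Acc 7: bank1 row1 -> MISS (open row1); precharges=2
Acc 8: bank2 row3 -> MISS (open row3); precharges=3
Acc 9: bank1 row3 -> MISS (open row3); precharges=4

Answer: M M H M H M M M M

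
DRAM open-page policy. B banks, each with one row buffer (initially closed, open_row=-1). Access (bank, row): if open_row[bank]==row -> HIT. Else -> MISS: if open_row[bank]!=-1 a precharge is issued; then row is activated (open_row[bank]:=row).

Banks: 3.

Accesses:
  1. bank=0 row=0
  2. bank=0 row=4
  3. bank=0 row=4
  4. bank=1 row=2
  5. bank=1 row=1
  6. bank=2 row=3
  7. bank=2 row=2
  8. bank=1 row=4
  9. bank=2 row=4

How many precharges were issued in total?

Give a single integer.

Acc 1: bank0 row0 -> MISS (open row0); precharges=0
Acc 2: bank0 row4 -> MISS (open row4); precharges=1
Acc 3: bank0 row4 -> HIT
Acc 4: bank1 row2 -> MISS (open row2); precharges=1
Acc 5: bank1 row1 -> MISS (open row1); precharges=2
Acc 6: bank2 row3 -> MISS (open row3); precharges=2
Acc 7: bank2 row2 -> MISS (open row2); precharges=3
Acc 8: bank1 row4 -> MISS (open row4); precharges=4
Acc 9: bank2 row4 -> MISS (open row4); precharges=5

Answer: 5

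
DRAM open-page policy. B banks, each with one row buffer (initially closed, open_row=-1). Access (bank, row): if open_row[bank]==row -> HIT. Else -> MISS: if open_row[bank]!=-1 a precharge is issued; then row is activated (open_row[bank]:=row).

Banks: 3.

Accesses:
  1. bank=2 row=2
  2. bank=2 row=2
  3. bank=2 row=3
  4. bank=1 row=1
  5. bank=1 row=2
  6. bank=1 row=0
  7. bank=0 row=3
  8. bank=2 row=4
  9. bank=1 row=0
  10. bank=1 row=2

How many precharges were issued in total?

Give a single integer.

Answer: 5

Derivation:
Acc 1: bank2 row2 -> MISS (open row2); precharges=0
Acc 2: bank2 row2 -> HIT
Acc 3: bank2 row3 -> MISS (open row3); precharges=1
Acc 4: bank1 row1 -> MISS (open row1); precharges=1
Acc 5: bank1 row2 -> MISS (open row2); precharges=2
Acc 6: bank1 row0 -> MISS (open row0); precharges=3
Acc 7: bank0 row3 -> MISS (open row3); precharges=3
Acc 8: bank2 row4 -> MISS (open row4); precharges=4
Acc 9: bank1 row0 -> HIT
Acc 10: bank1 row2 -> MISS (open row2); precharges=5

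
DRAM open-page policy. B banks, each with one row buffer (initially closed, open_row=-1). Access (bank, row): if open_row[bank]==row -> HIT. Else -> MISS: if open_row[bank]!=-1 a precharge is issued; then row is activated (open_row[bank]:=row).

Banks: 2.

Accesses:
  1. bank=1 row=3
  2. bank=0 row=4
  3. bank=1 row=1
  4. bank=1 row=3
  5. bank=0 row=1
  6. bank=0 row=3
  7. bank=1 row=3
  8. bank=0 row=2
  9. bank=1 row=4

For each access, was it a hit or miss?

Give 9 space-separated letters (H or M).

Answer: M M M M M M H M M

Derivation:
Acc 1: bank1 row3 -> MISS (open row3); precharges=0
Acc 2: bank0 row4 -> MISS (open row4); precharges=0
Acc 3: bank1 row1 -> MISS (open row1); precharges=1
Acc 4: bank1 row3 -> MISS (open row3); precharges=2
Acc 5: bank0 row1 -> MISS (open row1); precharges=3
Acc 6: bank0 row3 -> MISS (open row3); precharges=4
Acc 7: bank1 row3 -> HIT
Acc 8: bank0 row2 -> MISS (open row2); precharges=5
Acc 9: bank1 row4 -> MISS (open row4); precharges=6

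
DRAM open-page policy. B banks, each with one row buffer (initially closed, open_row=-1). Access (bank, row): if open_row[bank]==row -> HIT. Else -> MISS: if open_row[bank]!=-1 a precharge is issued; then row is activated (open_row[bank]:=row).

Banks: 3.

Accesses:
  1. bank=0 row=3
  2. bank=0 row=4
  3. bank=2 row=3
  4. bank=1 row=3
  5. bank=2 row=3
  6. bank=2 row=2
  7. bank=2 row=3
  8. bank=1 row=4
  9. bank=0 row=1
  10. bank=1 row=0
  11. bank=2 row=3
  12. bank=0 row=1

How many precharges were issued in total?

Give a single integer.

Acc 1: bank0 row3 -> MISS (open row3); precharges=0
Acc 2: bank0 row4 -> MISS (open row4); precharges=1
Acc 3: bank2 row3 -> MISS (open row3); precharges=1
Acc 4: bank1 row3 -> MISS (open row3); precharges=1
Acc 5: bank2 row3 -> HIT
Acc 6: bank2 row2 -> MISS (open row2); precharges=2
Acc 7: bank2 row3 -> MISS (open row3); precharges=3
Acc 8: bank1 row4 -> MISS (open row4); precharges=4
Acc 9: bank0 row1 -> MISS (open row1); precharges=5
Acc 10: bank1 row0 -> MISS (open row0); precharges=6
Acc 11: bank2 row3 -> HIT
Acc 12: bank0 row1 -> HIT

Answer: 6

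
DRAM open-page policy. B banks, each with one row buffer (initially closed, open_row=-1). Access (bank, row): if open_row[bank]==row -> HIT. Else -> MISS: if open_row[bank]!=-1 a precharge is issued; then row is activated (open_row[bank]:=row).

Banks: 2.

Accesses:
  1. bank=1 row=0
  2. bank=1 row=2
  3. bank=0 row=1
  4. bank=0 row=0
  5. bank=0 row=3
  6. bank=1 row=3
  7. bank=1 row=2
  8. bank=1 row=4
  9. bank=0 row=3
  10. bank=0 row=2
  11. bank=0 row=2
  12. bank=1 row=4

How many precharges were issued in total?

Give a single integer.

Answer: 7

Derivation:
Acc 1: bank1 row0 -> MISS (open row0); precharges=0
Acc 2: bank1 row2 -> MISS (open row2); precharges=1
Acc 3: bank0 row1 -> MISS (open row1); precharges=1
Acc 4: bank0 row0 -> MISS (open row0); precharges=2
Acc 5: bank0 row3 -> MISS (open row3); precharges=3
Acc 6: bank1 row3 -> MISS (open row3); precharges=4
Acc 7: bank1 row2 -> MISS (open row2); precharges=5
Acc 8: bank1 row4 -> MISS (open row4); precharges=6
Acc 9: bank0 row3 -> HIT
Acc 10: bank0 row2 -> MISS (open row2); precharges=7
Acc 11: bank0 row2 -> HIT
Acc 12: bank1 row4 -> HIT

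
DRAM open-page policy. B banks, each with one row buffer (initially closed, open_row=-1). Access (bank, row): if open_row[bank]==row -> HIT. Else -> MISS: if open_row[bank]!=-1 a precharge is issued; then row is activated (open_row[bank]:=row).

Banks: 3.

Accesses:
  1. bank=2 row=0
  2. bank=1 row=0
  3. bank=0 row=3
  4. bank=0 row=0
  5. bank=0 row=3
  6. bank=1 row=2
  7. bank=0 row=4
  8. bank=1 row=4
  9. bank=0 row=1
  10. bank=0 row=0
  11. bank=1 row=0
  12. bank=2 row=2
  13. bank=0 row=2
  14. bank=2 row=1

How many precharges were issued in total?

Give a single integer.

Answer: 11

Derivation:
Acc 1: bank2 row0 -> MISS (open row0); precharges=0
Acc 2: bank1 row0 -> MISS (open row0); precharges=0
Acc 3: bank0 row3 -> MISS (open row3); precharges=0
Acc 4: bank0 row0 -> MISS (open row0); precharges=1
Acc 5: bank0 row3 -> MISS (open row3); precharges=2
Acc 6: bank1 row2 -> MISS (open row2); precharges=3
Acc 7: bank0 row4 -> MISS (open row4); precharges=4
Acc 8: bank1 row4 -> MISS (open row4); precharges=5
Acc 9: bank0 row1 -> MISS (open row1); precharges=6
Acc 10: bank0 row0 -> MISS (open row0); precharges=7
Acc 11: bank1 row0 -> MISS (open row0); precharges=8
Acc 12: bank2 row2 -> MISS (open row2); precharges=9
Acc 13: bank0 row2 -> MISS (open row2); precharges=10
Acc 14: bank2 row1 -> MISS (open row1); precharges=11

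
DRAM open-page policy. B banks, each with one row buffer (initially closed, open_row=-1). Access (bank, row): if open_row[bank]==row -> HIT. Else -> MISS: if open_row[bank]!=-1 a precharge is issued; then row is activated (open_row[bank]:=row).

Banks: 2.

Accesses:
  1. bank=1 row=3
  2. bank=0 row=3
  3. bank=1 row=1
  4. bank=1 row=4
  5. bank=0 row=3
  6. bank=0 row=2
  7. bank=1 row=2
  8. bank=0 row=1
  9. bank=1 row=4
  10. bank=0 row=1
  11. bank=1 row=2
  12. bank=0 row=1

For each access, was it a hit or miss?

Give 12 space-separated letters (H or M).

Answer: M M M M H M M M M H M H

Derivation:
Acc 1: bank1 row3 -> MISS (open row3); precharges=0
Acc 2: bank0 row3 -> MISS (open row3); precharges=0
Acc 3: bank1 row1 -> MISS (open row1); precharges=1
Acc 4: bank1 row4 -> MISS (open row4); precharges=2
Acc 5: bank0 row3 -> HIT
Acc 6: bank0 row2 -> MISS (open row2); precharges=3
Acc 7: bank1 row2 -> MISS (open row2); precharges=4
Acc 8: bank0 row1 -> MISS (open row1); precharges=5
Acc 9: bank1 row4 -> MISS (open row4); precharges=6
Acc 10: bank0 row1 -> HIT
Acc 11: bank1 row2 -> MISS (open row2); precharges=7
Acc 12: bank0 row1 -> HIT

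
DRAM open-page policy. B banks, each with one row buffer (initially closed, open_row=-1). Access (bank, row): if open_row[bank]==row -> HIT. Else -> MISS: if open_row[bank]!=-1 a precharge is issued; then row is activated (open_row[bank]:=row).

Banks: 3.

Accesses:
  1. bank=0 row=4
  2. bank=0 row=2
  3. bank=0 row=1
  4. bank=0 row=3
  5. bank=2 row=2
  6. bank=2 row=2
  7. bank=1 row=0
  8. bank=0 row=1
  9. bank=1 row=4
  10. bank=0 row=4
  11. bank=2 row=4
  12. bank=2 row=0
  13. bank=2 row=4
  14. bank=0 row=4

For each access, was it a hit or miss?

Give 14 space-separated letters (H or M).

Acc 1: bank0 row4 -> MISS (open row4); precharges=0
Acc 2: bank0 row2 -> MISS (open row2); precharges=1
Acc 3: bank0 row1 -> MISS (open row1); precharges=2
Acc 4: bank0 row3 -> MISS (open row3); precharges=3
Acc 5: bank2 row2 -> MISS (open row2); precharges=3
Acc 6: bank2 row2 -> HIT
Acc 7: bank1 row0 -> MISS (open row0); precharges=3
Acc 8: bank0 row1 -> MISS (open row1); precharges=4
Acc 9: bank1 row4 -> MISS (open row4); precharges=5
Acc 10: bank0 row4 -> MISS (open row4); precharges=6
Acc 11: bank2 row4 -> MISS (open row4); precharges=7
Acc 12: bank2 row0 -> MISS (open row0); precharges=8
Acc 13: bank2 row4 -> MISS (open row4); precharges=9
Acc 14: bank0 row4 -> HIT

Answer: M M M M M H M M M M M M M H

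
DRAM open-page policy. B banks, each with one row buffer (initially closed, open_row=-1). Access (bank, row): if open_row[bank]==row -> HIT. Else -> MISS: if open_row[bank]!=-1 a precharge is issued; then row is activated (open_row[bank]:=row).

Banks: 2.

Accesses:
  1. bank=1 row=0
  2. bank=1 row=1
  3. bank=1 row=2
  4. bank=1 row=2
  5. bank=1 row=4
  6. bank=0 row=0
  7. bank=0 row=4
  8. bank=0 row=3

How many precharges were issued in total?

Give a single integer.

Acc 1: bank1 row0 -> MISS (open row0); precharges=0
Acc 2: bank1 row1 -> MISS (open row1); precharges=1
Acc 3: bank1 row2 -> MISS (open row2); precharges=2
Acc 4: bank1 row2 -> HIT
Acc 5: bank1 row4 -> MISS (open row4); precharges=3
Acc 6: bank0 row0 -> MISS (open row0); precharges=3
Acc 7: bank0 row4 -> MISS (open row4); precharges=4
Acc 8: bank0 row3 -> MISS (open row3); precharges=5

Answer: 5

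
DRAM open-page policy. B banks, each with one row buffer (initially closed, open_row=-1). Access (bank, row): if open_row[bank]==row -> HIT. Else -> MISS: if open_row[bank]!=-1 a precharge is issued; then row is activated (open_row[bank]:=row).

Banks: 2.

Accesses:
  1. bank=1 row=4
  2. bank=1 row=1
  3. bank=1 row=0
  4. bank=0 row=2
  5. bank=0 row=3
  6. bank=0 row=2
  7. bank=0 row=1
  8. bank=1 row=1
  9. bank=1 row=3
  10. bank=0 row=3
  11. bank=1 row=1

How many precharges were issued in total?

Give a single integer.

Acc 1: bank1 row4 -> MISS (open row4); precharges=0
Acc 2: bank1 row1 -> MISS (open row1); precharges=1
Acc 3: bank1 row0 -> MISS (open row0); precharges=2
Acc 4: bank0 row2 -> MISS (open row2); precharges=2
Acc 5: bank0 row3 -> MISS (open row3); precharges=3
Acc 6: bank0 row2 -> MISS (open row2); precharges=4
Acc 7: bank0 row1 -> MISS (open row1); precharges=5
Acc 8: bank1 row1 -> MISS (open row1); precharges=6
Acc 9: bank1 row3 -> MISS (open row3); precharges=7
Acc 10: bank0 row3 -> MISS (open row3); precharges=8
Acc 11: bank1 row1 -> MISS (open row1); precharges=9

Answer: 9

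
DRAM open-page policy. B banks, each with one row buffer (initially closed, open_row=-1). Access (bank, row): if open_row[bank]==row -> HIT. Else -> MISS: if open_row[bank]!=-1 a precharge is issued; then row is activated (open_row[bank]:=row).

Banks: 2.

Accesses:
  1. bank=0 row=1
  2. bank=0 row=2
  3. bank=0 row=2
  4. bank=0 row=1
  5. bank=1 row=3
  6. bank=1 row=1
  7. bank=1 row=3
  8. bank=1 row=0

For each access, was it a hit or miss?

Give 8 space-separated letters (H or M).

Answer: M M H M M M M M

Derivation:
Acc 1: bank0 row1 -> MISS (open row1); precharges=0
Acc 2: bank0 row2 -> MISS (open row2); precharges=1
Acc 3: bank0 row2 -> HIT
Acc 4: bank0 row1 -> MISS (open row1); precharges=2
Acc 5: bank1 row3 -> MISS (open row3); precharges=2
Acc 6: bank1 row1 -> MISS (open row1); precharges=3
Acc 7: bank1 row3 -> MISS (open row3); precharges=4
Acc 8: bank1 row0 -> MISS (open row0); precharges=5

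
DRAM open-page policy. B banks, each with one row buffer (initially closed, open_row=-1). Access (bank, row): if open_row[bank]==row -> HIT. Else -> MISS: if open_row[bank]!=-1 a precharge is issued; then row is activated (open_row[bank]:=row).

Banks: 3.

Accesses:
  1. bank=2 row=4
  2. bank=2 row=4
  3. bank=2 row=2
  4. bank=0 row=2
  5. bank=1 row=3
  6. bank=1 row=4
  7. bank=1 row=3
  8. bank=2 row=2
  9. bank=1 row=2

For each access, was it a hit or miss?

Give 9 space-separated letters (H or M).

Acc 1: bank2 row4 -> MISS (open row4); precharges=0
Acc 2: bank2 row4 -> HIT
Acc 3: bank2 row2 -> MISS (open row2); precharges=1
Acc 4: bank0 row2 -> MISS (open row2); precharges=1
Acc 5: bank1 row3 -> MISS (open row3); precharges=1
Acc 6: bank1 row4 -> MISS (open row4); precharges=2
Acc 7: bank1 row3 -> MISS (open row3); precharges=3
Acc 8: bank2 row2 -> HIT
Acc 9: bank1 row2 -> MISS (open row2); precharges=4

Answer: M H M M M M M H M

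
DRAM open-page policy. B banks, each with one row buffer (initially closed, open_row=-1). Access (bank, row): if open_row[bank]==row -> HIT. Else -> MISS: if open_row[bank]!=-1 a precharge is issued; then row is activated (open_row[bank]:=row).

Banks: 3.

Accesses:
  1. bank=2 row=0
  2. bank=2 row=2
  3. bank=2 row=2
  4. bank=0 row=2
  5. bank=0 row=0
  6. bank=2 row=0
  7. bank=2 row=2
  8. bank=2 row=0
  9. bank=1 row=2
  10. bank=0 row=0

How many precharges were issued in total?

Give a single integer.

Acc 1: bank2 row0 -> MISS (open row0); precharges=0
Acc 2: bank2 row2 -> MISS (open row2); precharges=1
Acc 3: bank2 row2 -> HIT
Acc 4: bank0 row2 -> MISS (open row2); precharges=1
Acc 5: bank0 row0 -> MISS (open row0); precharges=2
Acc 6: bank2 row0 -> MISS (open row0); precharges=3
Acc 7: bank2 row2 -> MISS (open row2); precharges=4
Acc 8: bank2 row0 -> MISS (open row0); precharges=5
Acc 9: bank1 row2 -> MISS (open row2); precharges=5
Acc 10: bank0 row0 -> HIT

Answer: 5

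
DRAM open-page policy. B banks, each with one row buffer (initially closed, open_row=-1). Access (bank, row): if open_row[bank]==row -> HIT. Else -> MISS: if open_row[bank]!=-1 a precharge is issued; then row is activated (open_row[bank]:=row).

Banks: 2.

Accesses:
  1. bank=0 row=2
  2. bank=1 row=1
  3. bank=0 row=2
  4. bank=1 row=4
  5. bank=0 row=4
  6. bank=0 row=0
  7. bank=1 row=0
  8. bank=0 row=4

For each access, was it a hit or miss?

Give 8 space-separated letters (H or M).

Acc 1: bank0 row2 -> MISS (open row2); precharges=0
Acc 2: bank1 row1 -> MISS (open row1); precharges=0
Acc 3: bank0 row2 -> HIT
Acc 4: bank1 row4 -> MISS (open row4); precharges=1
Acc 5: bank0 row4 -> MISS (open row4); precharges=2
Acc 6: bank0 row0 -> MISS (open row0); precharges=3
Acc 7: bank1 row0 -> MISS (open row0); precharges=4
Acc 8: bank0 row4 -> MISS (open row4); precharges=5

Answer: M M H M M M M M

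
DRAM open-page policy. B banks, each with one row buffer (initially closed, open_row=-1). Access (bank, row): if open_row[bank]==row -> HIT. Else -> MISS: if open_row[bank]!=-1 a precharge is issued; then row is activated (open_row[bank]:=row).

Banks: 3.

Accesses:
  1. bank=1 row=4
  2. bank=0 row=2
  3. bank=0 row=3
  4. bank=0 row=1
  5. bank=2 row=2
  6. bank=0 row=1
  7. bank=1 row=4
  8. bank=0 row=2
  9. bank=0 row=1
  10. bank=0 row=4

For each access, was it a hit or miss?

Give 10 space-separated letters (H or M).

Answer: M M M M M H H M M M

Derivation:
Acc 1: bank1 row4 -> MISS (open row4); precharges=0
Acc 2: bank0 row2 -> MISS (open row2); precharges=0
Acc 3: bank0 row3 -> MISS (open row3); precharges=1
Acc 4: bank0 row1 -> MISS (open row1); precharges=2
Acc 5: bank2 row2 -> MISS (open row2); precharges=2
Acc 6: bank0 row1 -> HIT
Acc 7: bank1 row4 -> HIT
Acc 8: bank0 row2 -> MISS (open row2); precharges=3
Acc 9: bank0 row1 -> MISS (open row1); precharges=4
Acc 10: bank0 row4 -> MISS (open row4); precharges=5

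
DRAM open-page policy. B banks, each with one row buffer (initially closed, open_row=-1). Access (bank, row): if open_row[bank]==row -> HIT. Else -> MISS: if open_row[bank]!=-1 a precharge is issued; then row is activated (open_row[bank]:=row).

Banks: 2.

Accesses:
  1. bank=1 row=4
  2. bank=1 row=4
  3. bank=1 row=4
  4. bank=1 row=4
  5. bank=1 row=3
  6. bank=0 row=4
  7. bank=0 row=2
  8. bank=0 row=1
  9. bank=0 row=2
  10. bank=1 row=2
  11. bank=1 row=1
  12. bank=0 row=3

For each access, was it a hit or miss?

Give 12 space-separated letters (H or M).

Answer: M H H H M M M M M M M M

Derivation:
Acc 1: bank1 row4 -> MISS (open row4); precharges=0
Acc 2: bank1 row4 -> HIT
Acc 3: bank1 row4 -> HIT
Acc 4: bank1 row4 -> HIT
Acc 5: bank1 row3 -> MISS (open row3); precharges=1
Acc 6: bank0 row4 -> MISS (open row4); precharges=1
Acc 7: bank0 row2 -> MISS (open row2); precharges=2
Acc 8: bank0 row1 -> MISS (open row1); precharges=3
Acc 9: bank0 row2 -> MISS (open row2); precharges=4
Acc 10: bank1 row2 -> MISS (open row2); precharges=5
Acc 11: bank1 row1 -> MISS (open row1); precharges=6
Acc 12: bank0 row3 -> MISS (open row3); precharges=7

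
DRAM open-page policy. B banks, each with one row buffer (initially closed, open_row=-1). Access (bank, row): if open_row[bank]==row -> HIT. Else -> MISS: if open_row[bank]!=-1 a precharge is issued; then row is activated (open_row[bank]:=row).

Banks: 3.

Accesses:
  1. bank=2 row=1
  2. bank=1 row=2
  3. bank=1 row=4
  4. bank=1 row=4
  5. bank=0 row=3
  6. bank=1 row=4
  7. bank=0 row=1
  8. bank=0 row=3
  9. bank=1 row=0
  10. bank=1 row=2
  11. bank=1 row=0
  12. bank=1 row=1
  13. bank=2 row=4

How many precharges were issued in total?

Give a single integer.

Answer: 8

Derivation:
Acc 1: bank2 row1 -> MISS (open row1); precharges=0
Acc 2: bank1 row2 -> MISS (open row2); precharges=0
Acc 3: bank1 row4 -> MISS (open row4); precharges=1
Acc 4: bank1 row4 -> HIT
Acc 5: bank0 row3 -> MISS (open row3); precharges=1
Acc 6: bank1 row4 -> HIT
Acc 7: bank0 row1 -> MISS (open row1); precharges=2
Acc 8: bank0 row3 -> MISS (open row3); precharges=3
Acc 9: bank1 row0 -> MISS (open row0); precharges=4
Acc 10: bank1 row2 -> MISS (open row2); precharges=5
Acc 11: bank1 row0 -> MISS (open row0); precharges=6
Acc 12: bank1 row1 -> MISS (open row1); precharges=7
Acc 13: bank2 row4 -> MISS (open row4); precharges=8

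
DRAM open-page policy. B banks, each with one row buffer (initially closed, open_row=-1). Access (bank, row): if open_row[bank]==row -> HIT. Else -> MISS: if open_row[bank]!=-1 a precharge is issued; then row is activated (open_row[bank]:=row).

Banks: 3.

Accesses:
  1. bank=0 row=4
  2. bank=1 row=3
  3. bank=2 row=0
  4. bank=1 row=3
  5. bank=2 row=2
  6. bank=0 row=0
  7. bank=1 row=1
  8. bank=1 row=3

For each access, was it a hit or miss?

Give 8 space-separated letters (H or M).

Acc 1: bank0 row4 -> MISS (open row4); precharges=0
Acc 2: bank1 row3 -> MISS (open row3); precharges=0
Acc 3: bank2 row0 -> MISS (open row0); precharges=0
Acc 4: bank1 row3 -> HIT
Acc 5: bank2 row2 -> MISS (open row2); precharges=1
Acc 6: bank0 row0 -> MISS (open row0); precharges=2
Acc 7: bank1 row1 -> MISS (open row1); precharges=3
Acc 8: bank1 row3 -> MISS (open row3); precharges=4

Answer: M M M H M M M M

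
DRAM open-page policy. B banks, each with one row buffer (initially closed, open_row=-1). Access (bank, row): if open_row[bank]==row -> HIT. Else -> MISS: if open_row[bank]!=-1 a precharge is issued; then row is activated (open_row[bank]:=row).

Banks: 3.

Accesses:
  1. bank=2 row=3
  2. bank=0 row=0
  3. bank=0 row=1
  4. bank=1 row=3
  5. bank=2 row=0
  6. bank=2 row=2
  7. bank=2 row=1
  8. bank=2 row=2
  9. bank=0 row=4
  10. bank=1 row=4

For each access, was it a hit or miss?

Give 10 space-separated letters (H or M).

Acc 1: bank2 row3 -> MISS (open row3); precharges=0
Acc 2: bank0 row0 -> MISS (open row0); precharges=0
Acc 3: bank0 row1 -> MISS (open row1); precharges=1
Acc 4: bank1 row3 -> MISS (open row3); precharges=1
Acc 5: bank2 row0 -> MISS (open row0); precharges=2
Acc 6: bank2 row2 -> MISS (open row2); precharges=3
Acc 7: bank2 row1 -> MISS (open row1); precharges=4
Acc 8: bank2 row2 -> MISS (open row2); precharges=5
Acc 9: bank0 row4 -> MISS (open row4); precharges=6
Acc 10: bank1 row4 -> MISS (open row4); precharges=7

Answer: M M M M M M M M M M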